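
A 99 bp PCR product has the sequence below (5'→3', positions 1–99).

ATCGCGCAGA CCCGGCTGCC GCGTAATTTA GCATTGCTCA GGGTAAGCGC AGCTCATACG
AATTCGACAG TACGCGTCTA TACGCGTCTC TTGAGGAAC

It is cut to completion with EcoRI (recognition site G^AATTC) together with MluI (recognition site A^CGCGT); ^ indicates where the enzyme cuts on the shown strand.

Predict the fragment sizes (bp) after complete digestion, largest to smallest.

60, 17, 12, 10 bp

The EcoRI site (GAATTC) starts at position 60.
EcoRI cuts after the first base of each site, so after position 60.
MluI sites (ACGCGT) start at positions 72, 82.
MluI cuts after the first base of each site, so after positions 72, 82.
Combined cut positions: 60, 72, 82.
Linear molecule, 3 cuts → 4 fragments:
  1–60 → 60 bp
  61–72 → 12 bp
  73–82 → 10 bp
  83–99 → 17 bp
Sorted largest to smallest: 60, 17, 12, 10 bp.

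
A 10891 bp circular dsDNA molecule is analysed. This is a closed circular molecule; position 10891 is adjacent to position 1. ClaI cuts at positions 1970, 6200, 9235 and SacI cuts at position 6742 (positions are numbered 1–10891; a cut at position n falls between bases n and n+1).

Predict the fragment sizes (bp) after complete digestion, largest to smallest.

4230, 3626, 2493, 542 bp

Combined cut positions (sorted): 1970, 6200, 6742, 9235.
Circular molecule, 4 cuts → 4 fragments:
  6200 − 1970 = 4230 bp
  6742 − 6200 = 542 bp
  9235 − 6742 = 2493 bp
  wrap: 10891 − 9235 + 1970 = 3626 bp
Sorted largest to smallest: 4230, 3626, 2493, 542 bp.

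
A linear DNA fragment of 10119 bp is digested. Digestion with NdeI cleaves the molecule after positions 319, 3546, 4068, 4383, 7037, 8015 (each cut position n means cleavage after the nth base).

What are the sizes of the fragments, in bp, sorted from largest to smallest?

Linear molecule, 6 cuts → 7 fragments:
  319 − 0 = 319 bp
  3546 − 319 = 3227 bp
  4068 − 3546 = 522 bp
  4383 − 4068 = 315 bp
  7037 − 4383 = 2654 bp
  8015 − 7037 = 978 bp
  10119 − 8015 = 2104 bp
Sorted largest to smallest: 3227, 2654, 2104, 978, 522, 319, 315 bp.

3227, 2654, 2104, 978, 522, 319, 315 bp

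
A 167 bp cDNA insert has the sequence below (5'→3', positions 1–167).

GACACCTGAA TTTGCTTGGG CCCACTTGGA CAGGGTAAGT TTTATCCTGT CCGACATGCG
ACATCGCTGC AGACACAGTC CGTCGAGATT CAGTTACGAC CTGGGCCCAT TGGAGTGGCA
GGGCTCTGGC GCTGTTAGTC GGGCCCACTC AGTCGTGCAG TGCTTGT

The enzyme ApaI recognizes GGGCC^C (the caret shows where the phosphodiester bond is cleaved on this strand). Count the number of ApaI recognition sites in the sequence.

GGGCCC occurs starting at positions 18, 103, 141.
ApaI cuts at 3 sites.

3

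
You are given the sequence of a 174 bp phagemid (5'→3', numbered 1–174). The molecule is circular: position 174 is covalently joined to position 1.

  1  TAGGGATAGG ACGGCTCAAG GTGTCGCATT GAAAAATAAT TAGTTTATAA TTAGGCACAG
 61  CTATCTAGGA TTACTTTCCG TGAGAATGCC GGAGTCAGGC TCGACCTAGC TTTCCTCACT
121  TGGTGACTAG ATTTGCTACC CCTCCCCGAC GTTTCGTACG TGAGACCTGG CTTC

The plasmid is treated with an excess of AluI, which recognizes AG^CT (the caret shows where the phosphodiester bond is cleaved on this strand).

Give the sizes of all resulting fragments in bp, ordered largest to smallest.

125, 49 bp

AluI sites (AGCT) start at positions 59, 108.
AluI cuts after base 2 of each site, so after positions 60, 109.
Circular molecule, 2 cuts → 2 fragments:
  61–109 → 49 bp
  110–174 then 1–60 → 65 + 60 = 125 bp
Sorted largest to smallest: 125, 49 bp.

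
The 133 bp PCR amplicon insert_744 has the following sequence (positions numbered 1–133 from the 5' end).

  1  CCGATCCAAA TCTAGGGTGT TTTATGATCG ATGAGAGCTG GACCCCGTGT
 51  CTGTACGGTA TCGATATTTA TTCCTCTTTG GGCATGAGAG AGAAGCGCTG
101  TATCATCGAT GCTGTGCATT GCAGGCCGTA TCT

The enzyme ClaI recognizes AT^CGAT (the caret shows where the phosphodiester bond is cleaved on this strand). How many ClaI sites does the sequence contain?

ATCGAT occurs starting at positions 27, 60, 105.
ClaI cuts at 3 sites.

3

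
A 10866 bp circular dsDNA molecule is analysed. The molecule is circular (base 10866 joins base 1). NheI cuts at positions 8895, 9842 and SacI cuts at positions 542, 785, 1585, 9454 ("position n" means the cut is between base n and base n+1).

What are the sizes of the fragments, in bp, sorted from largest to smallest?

7310, 1566, 800, 559, 388, 243 bp

Combined cut positions (sorted): 542, 785, 1585, 8895, 9454, 9842.
Circular molecule, 6 cuts → 6 fragments:
  785 − 542 = 243 bp
  1585 − 785 = 800 bp
  8895 − 1585 = 7310 bp
  9454 − 8895 = 559 bp
  9842 − 9454 = 388 bp
  wrap: 10866 − 9842 + 542 = 1566 bp
Sorted largest to smallest: 7310, 1566, 800, 559, 388, 243 bp.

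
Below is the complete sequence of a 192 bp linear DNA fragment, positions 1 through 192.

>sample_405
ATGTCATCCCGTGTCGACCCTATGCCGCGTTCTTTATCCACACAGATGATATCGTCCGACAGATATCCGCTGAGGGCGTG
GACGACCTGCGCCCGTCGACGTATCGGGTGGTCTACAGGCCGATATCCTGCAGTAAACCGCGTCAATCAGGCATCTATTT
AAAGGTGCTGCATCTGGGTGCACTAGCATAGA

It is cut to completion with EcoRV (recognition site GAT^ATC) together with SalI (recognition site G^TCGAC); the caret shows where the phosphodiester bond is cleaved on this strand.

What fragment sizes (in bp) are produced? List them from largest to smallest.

68, 37, 31, 29, 14, 13 bp

EcoRV sites (GATATC) start at positions 48, 62, 122.
EcoRV cuts after base 3 of each site, so after positions 50, 64, 124.
SalI sites (GTCGAC) start at positions 13, 95.
SalI cuts after the first base of each site, so after positions 13, 95.
Combined cut positions: 13, 50, 64, 95, 124.
Linear molecule, 5 cuts → 6 fragments:
  1–13 → 13 bp
  14–50 → 37 bp
  51–64 → 14 bp
  65–95 → 31 bp
  96–124 → 29 bp
  125–192 → 68 bp
Sorted largest to smallest: 68, 37, 31, 29, 14, 13 bp.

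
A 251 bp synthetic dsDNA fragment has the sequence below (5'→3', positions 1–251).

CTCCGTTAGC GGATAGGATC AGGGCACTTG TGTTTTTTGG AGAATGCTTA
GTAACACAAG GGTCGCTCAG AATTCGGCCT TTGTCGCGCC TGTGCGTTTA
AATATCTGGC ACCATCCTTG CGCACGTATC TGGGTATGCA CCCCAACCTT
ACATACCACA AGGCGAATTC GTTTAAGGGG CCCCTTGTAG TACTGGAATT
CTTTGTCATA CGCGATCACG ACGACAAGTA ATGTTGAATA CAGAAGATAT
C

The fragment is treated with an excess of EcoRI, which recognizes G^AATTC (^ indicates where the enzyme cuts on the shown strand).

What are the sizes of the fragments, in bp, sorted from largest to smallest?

EcoRI sites (GAATTC) start at positions 70, 165, 196.
EcoRI cuts after the first base of each site, so after positions 70, 165, 196.
Linear molecule, 3 cuts → 4 fragments:
  1–70 → 70 bp
  71–165 → 95 bp
  166–196 → 31 bp
  197–251 → 55 bp
Sorted largest to smallest: 95, 70, 55, 31 bp.

95, 70, 55, 31 bp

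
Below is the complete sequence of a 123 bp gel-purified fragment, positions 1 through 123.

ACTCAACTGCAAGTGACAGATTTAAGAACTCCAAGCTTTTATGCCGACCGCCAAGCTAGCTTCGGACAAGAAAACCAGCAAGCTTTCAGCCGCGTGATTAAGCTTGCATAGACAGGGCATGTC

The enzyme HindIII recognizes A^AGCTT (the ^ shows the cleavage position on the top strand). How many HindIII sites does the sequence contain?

AAGCTT occurs starting at positions 33, 80, 100.
HindIII cuts at 3 sites.

3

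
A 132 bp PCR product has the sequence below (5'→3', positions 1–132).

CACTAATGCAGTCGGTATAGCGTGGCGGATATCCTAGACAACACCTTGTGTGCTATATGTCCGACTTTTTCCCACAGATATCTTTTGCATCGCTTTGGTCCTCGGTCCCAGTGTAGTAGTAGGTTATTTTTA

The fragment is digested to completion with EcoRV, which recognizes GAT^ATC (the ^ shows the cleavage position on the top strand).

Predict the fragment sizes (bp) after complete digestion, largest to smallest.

53, 49, 30 bp

EcoRV sites (GATATC) start at positions 28, 77.
EcoRV cuts after base 3 of each site, so after positions 30, 79.
Linear molecule, 2 cuts → 3 fragments:
  1–30 → 30 bp
  31–79 → 49 bp
  80–132 → 53 bp
Sorted largest to smallest: 53, 49, 30 bp.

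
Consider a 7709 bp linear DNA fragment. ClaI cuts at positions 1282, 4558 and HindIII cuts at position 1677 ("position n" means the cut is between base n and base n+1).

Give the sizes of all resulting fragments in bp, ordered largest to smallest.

3151, 2881, 1282, 395 bp

Combined cut positions (sorted): 1282, 1677, 4558.
Linear molecule, 3 cuts → 4 fragments:
  1282 − 0 = 1282 bp
  1677 − 1282 = 395 bp
  4558 − 1677 = 2881 bp
  7709 − 4558 = 3151 bp
Sorted largest to smallest: 3151, 2881, 1282, 395 bp.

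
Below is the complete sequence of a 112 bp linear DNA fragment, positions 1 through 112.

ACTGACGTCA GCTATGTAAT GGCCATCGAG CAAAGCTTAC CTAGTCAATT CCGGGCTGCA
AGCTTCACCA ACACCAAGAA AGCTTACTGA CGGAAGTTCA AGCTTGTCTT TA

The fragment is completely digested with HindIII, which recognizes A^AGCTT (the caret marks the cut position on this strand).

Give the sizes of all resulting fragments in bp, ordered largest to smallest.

33, 27, 20, 20, 12 bp

HindIII sites (AAGCTT) start at positions 33, 60, 80, 100.
HindIII cuts after the first base of each site, so after positions 33, 60, 80, 100.
Linear molecule, 4 cuts → 5 fragments:
  1–33 → 33 bp
  34–60 → 27 bp
  61–80 → 20 bp
  81–100 → 20 bp
  101–112 → 12 bp
Sorted largest to smallest: 33, 27, 20, 20, 12 bp.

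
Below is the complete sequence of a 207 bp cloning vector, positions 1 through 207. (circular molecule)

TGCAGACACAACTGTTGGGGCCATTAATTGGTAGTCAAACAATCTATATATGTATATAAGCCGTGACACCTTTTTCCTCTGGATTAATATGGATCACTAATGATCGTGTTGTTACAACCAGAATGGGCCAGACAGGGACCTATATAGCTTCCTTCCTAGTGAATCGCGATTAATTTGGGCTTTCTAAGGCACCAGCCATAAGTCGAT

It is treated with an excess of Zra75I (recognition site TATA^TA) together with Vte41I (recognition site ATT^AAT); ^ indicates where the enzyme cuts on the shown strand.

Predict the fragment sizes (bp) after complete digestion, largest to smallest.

61, 59, 29, 27, 23, 8 bp

Zra75I sites (TATATA) start at positions 45, 53, 141.
Zra75I cuts after base 4 of each site, so after positions 48, 56, 144.
Vte41I sites (ATTAAT) start at positions 23, 83, 169.
Vte41I cuts after base 3 of each site, so after positions 25, 85, 171.
Combined cut positions: 25, 48, 56, 85, 144, 171.
Circular molecule, 6 cuts → 6 fragments:
  26–48 → 23 bp
  49–56 → 8 bp
  57–85 → 29 bp
  86–144 → 59 bp
  145–171 → 27 bp
  172–207 then 1–25 → 36 + 25 = 61 bp
Sorted largest to smallest: 61, 59, 29, 27, 23, 8 bp.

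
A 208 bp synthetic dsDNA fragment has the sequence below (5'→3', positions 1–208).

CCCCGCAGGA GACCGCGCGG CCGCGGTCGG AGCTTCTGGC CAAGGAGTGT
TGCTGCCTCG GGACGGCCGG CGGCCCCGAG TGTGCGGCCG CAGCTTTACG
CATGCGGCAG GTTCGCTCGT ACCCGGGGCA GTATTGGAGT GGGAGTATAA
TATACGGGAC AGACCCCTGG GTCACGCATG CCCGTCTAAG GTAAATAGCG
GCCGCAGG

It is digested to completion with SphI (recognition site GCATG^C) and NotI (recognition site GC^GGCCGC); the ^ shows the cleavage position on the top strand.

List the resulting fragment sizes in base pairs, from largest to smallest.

76, 67, 19, 19, 18, 9 bp

SphI sites (GCATGC) start at positions 100, 176.
SphI cuts after base 5 of each site (before the last base), so after positions 104, 180.
NotI sites (GCGGCCGC) start at positions 17, 84, 198.
NotI cuts after base 2 of each site, so after positions 18, 85, 199.
Combined cut positions: 18, 85, 104, 180, 199.
Linear molecule, 5 cuts → 6 fragments:
  1–18 → 18 bp
  19–85 → 67 bp
  86–104 → 19 bp
  105–180 → 76 bp
  181–199 → 19 bp
  200–208 → 9 bp
Sorted largest to smallest: 76, 67, 19, 19, 18, 9 bp.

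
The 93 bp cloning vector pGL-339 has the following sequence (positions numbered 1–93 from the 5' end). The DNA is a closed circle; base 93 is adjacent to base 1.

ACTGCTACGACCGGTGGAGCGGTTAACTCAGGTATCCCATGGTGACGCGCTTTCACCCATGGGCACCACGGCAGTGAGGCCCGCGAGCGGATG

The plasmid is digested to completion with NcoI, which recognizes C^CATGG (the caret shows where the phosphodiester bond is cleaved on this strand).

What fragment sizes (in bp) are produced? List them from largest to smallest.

NcoI sites (CCATGG) start at positions 37, 57.
NcoI cuts after the first base of each site, so after positions 37, 57.
Circular molecule, 2 cuts → 2 fragments:
  38–57 → 20 bp
  58–93 then 1–37 → 36 + 37 = 73 bp
Sorted largest to smallest: 73, 20 bp.

73, 20 bp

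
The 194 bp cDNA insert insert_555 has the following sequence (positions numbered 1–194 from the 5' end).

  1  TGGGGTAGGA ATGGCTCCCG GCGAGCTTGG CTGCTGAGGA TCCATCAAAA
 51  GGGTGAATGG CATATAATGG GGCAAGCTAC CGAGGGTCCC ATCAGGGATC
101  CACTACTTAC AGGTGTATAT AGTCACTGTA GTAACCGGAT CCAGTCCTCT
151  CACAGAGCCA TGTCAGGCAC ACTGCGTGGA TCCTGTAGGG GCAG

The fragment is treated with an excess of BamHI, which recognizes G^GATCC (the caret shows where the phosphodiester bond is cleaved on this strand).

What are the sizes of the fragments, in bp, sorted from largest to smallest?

58, 41, 41, 38, 16 bp

BamHI sites (GGATCC) start at positions 38, 96, 137, 178.
BamHI cuts after the first base of each site, so after positions 38, 96, 137, 178.
Linear molecule, 4 cuts → 5 fragments:
  1–38 → 38 bp
  39–96 → 58 bp
  97–137 → 41 bp
  138–178 → 41 bp
  179–194 → 16 bp
Sorted largest to smallest: 58, 41, 41, 38, 16 bp.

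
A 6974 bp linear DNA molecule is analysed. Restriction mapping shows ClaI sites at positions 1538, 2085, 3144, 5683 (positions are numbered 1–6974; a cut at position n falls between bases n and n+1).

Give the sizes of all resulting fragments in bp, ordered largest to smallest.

Linear molecule, 4 cuts → 5 fragments:
  1538 − 0 = 1538 bp
  2085 − 1538 = 547 bp
  3144 − 2085 = 1059 bp
  5683 − 3144 = 2539 bp
  6974 − 5683 = 1291 bp
Sorted largest to smallest: 2539, 1538, 1291, 1059, 547 bp.

2539, 1538, 1291, 1059, 547 bp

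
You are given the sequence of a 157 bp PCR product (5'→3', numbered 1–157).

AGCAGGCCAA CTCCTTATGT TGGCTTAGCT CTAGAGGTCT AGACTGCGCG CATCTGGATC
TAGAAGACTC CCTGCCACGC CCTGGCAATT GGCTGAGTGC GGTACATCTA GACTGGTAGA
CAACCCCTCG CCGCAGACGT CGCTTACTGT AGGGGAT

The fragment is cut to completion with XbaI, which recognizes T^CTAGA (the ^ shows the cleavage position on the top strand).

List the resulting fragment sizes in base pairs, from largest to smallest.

50, 48, 30, 21, 8 bp

XbaI sites (TCTAGA) start at positions 30, 38, 59, 107.
XbaI cuts after the first base of each site, so after positions 30, 38, 59, 107.
Linear molecule, 4 cuts → 5 fragments:
  1–30 → 30 bp
  31–38 → 8 bp
  39–59 → 21 bp
  60–107 → 48 bp
  108–157 → 50 bp
Sorted largest to smallest: 50, 48, 30, 21, 8 bp.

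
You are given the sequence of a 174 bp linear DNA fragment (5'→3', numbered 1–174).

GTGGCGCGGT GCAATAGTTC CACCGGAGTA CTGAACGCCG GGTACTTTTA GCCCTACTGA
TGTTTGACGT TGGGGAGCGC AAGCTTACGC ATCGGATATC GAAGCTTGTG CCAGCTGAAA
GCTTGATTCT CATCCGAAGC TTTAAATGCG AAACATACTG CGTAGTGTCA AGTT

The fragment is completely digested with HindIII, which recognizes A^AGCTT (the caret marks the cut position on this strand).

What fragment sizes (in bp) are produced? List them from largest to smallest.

81, 37, 21, 18, 17 bp

HindIII sites (AAGCTT) start at positions 81, 102, 119, 137.
HindIII cuts after the first base of each site, so after positions 81, 102, 119, 137.
Linear molecule, 4 cuts → 5 fragments:
  1–81 → 81 bp
  82–102 → 21 bp
  103–119 → 17 bp
  120–137 → 18 bp
  138–174 → 37 bp
Sorted largest to smallest: 81, 37, 21, 18, 17 bp.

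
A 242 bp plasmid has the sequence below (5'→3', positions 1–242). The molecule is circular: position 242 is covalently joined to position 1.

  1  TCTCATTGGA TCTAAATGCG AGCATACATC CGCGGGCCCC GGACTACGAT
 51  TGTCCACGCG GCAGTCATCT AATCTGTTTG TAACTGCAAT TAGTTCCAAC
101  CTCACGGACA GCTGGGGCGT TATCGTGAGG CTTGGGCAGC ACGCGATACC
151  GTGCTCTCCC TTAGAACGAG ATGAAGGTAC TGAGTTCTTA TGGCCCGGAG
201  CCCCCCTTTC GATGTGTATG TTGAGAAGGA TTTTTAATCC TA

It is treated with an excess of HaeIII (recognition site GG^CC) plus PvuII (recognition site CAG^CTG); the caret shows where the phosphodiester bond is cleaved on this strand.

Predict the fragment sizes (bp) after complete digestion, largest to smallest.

85, 82, 75 bp

HaeIII sites (GGCC) start at positions 35, 192.
HaeIII cuts after base 2 of each site, so after positions 36, 193.
The PvuII site (CAGCTG) starts at position 109.
PvuII cuts after base 3 of each site, so after position 111.
Combined cut positions: 36, 111, 193.
Circular molecule, 3 cuts → 3 fragments:
  37–111 → 75 bp
  112–193 → 82 bp
  194–242 then 1–36 → 49 + 36 = 85 bp
Sorted largest to smallest: 85, 82, 75 bp.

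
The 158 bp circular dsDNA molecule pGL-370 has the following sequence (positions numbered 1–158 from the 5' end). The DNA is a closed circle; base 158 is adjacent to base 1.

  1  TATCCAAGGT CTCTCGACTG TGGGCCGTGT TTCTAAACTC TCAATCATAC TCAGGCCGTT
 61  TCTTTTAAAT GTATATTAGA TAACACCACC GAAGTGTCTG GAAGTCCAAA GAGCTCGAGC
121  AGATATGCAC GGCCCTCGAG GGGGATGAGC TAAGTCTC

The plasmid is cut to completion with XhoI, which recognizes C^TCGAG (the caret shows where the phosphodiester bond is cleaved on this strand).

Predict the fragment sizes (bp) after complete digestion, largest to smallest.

137, 21 bp

XhoI sites (CTCGAG) start at positions 114, 135.
XhoI cuts after the first base of each site, so after positions 114, 135.
Circular molecule, 2 cuts → 2 fragments:
  115–135 → 21 bp
  136–158 then 1–114 → 23 + 114 = 137 bp
Sorted largest to smallest: 137, 21 bp.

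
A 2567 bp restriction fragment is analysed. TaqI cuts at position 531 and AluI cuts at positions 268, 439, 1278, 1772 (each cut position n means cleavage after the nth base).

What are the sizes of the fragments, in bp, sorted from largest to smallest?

Combined cut positions (sorted): 268, 439, 531, 1278, 1772.
Linear molecule, 5 cuts → 6 fragments:
  268 − 0 = 268 bp
  439 − 268 = 171 bp
  531 − 439 = 92 bp
  1278 − 531 = 747 bp
  1772 − 1278 = 494 bp
  2567 − 1772 = 795 bp
Sorted largest to smallest: 795, 747, 494, 268, 171, 92 bp.

795, 747, 494, 268, 171, 92 bp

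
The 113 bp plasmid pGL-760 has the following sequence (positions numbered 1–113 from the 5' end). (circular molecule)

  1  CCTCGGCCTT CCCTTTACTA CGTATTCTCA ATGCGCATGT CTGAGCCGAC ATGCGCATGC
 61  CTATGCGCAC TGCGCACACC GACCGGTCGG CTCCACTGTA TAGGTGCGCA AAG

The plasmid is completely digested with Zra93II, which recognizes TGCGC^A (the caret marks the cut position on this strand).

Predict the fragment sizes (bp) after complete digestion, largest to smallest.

40, 34, 20, 12, 7 bp

Zra93II sites (TGCGCA) start at positions 32, 52, 64, 71, 105.
Zra93II cuts after base 5 of each site (before the last base), so after positions 36, 56, 68, 75, 109.
Circular molecule, 5 cuts → 5 fragments:
  37–56 → 20 bp
  57–68 → 12 bp
  69–75 → 7 bp
  76–109 → 34 bp
  110–113 then 1–36 → 4 + 36 = 40 bp
Sorted largest to smallest: 40, 34, 20, 12, 7 bp.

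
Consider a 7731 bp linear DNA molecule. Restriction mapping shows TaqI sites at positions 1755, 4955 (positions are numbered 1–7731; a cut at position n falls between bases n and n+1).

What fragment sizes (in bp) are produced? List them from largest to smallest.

Linear molecule, 2 cuts → 3 fragments:
  1755 − 0 = 1755 bp
  4955 − 1755 = 3200 bp
  7731 − 4955 = 2776 bp
Sorted largest to smallest: 3200, 2776, 1755 bp.

3200, 2776, 1755 bp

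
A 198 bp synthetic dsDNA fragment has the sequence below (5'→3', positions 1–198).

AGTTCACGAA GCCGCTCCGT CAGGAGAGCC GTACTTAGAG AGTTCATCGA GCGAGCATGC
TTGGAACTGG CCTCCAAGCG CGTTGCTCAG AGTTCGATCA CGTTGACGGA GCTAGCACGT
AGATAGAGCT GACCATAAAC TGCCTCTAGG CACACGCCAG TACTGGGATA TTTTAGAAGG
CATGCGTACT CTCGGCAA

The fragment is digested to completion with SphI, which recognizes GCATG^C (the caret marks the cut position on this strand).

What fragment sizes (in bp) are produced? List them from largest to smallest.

SphI sites (GCATGC) start at positions 55, 180.
SphI cuts after base 5 of each site (before the last base), so after positions 59, 184.
Linear molecule, 2 cuts → 3 fragments:
  1–59 → 59 bp
  60–184 → 125 bp
  185–198 → 14 bp
Sorted largest to smallest: 125, 59, 14 bp.

125, 59, 14 bp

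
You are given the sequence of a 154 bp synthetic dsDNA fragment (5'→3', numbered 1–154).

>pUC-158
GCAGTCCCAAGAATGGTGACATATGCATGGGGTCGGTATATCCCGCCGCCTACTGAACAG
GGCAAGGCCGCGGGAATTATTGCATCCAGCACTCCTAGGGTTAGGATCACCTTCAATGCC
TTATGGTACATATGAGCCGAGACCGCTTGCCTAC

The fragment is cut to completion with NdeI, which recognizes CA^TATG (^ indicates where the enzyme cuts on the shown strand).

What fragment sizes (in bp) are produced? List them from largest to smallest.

NdeI sites (CATATG) start at positions 20, 129.
NdeI cuts after base 2 of each site, so after positions 21, 130.
Linear molecule, 2 cuts → 3 fragments:
  1–21 → 21 bp
  22–130 → 109 bp
  131–154 → 24 bp
Sorted largest to smallest: 109, 24, 21 bp.

109, 24, 21 bp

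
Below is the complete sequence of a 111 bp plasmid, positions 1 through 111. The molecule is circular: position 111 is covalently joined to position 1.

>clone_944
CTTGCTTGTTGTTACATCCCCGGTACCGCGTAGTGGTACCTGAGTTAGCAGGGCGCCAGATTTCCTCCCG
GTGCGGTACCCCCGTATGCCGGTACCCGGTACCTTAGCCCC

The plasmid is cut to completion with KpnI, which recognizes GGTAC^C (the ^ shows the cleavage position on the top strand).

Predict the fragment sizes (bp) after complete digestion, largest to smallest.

KpnI sites (GGTACC) start at positions 22, 35, 75, 91, 98.
KpnI cuts after base 5 of each site (before the last base), so after positions 26, 39, 79, 95, 102.
Circular molecule, 5 cuts → 5 fragments:
  27–39 → 13 bp
  40–79 → 40 bp
  80–95 → 16 bp
  96–102 → 7 bp
  103–111 then 1–26 → 9 + 26 = 35 bp
Sorted largest to smallest: 40, 35, 16, 13, 7 bp.

40, 35, 16, 13, 7 bp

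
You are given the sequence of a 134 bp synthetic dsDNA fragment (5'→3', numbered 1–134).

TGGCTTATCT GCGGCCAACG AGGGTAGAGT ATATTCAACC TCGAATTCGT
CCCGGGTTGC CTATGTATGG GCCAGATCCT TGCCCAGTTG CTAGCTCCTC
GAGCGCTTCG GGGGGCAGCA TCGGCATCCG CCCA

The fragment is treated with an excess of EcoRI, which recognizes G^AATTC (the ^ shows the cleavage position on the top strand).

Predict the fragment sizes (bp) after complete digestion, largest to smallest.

91, 43 bp

The EcoRI site (GAATTC) starts at position 43.
EcoRI cuts after the first base of each site, so after position 43.
Linear molecule, 1 cut → 2 fragments:
  1–43 → 43 bp
  44–134 → 91 bp
Sorted largest to smallest: 91, 43 bp.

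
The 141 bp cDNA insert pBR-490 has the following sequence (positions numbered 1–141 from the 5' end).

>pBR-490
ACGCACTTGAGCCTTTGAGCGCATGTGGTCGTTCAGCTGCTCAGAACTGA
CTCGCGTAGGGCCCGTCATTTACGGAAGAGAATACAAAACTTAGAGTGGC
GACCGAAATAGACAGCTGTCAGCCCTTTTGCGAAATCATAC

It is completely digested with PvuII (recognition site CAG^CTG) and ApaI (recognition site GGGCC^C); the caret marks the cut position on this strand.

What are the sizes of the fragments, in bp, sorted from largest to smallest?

52, 36, 27, 26 bp

PvuII sites (CAGCTG) start at positions 34, 113.
PvuII cuts after base 3 of each site, so after positions 36, 115.
The ApaI site (GGGCCC) starts at position 59.
ApaI cuts after base 5 of each site (before the last base), so after position 63.
Combined cut positions: 36, 63, 115.
Linear molecule, 3 cuts → 4 fragments:
  1–36 → 36 bp
  37–63 → 27 bp
  64–115 → 52 bp
  116–141 → 26 bp
Sorted largest to smallest: 52, 36, 27, 26 bp.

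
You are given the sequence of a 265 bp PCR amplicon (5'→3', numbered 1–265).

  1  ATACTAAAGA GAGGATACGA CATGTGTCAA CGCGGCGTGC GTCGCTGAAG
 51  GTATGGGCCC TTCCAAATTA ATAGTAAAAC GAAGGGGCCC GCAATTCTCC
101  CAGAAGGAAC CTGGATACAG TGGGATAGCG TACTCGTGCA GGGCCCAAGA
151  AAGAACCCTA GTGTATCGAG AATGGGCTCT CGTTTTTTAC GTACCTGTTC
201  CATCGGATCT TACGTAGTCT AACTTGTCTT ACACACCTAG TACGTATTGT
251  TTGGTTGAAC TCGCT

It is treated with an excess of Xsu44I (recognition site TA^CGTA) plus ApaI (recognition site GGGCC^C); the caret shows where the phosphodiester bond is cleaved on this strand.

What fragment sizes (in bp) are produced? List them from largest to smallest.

Xsu44I sites (TACGTA) start at positions 188, 211, 241.
Xsu44I cuts after base 2 of each site, so after positions 189, 212, 242.
ApaI sites (GGGCCC) start at positions 55, 85, 141.
ApaI cuts after base 5 of each site (before the last base), so after positions 59, 89, 145.
Combined cut positions: 59, 89, 145, 189, 212, 242.
Linear molecule, 6 cuts → 7 fragments:
  1–59 → 59 bp
  60–89 → 30 bp
  90–145 → 56 bp
  146–189 → 44 bp
  190–212 → 23 bp
  213–242 → 30 bp
  243–265 → 23 bp
Sorted largest to smallest: 59, 56, 44, 30, 30, 23, 23 bp.

59, 56, 44, 30, 30, 23, 23 bp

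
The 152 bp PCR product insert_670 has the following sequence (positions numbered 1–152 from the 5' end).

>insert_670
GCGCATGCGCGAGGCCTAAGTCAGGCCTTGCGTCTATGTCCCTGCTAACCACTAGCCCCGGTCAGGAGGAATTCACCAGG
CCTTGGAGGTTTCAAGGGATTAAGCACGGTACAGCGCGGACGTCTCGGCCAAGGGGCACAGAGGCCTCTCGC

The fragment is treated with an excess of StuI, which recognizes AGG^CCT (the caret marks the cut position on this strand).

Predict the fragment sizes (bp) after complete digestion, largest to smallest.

StuI sites (AGGCCT) start at positions 12, 23, 78, 142.
StuI cuts after base 3 of each site, so after positions 14, 25, 80, 144.
Linear molecule, 4 cuts → 5 fragments:
  1–14 → 14 bp
  15–25 → 11 bp
  26–80 → 55 bp
  81–144 → 64 bp
  145–152 → 8 bp
Sorted largest to smallest: 64, 55, 14, 11, 8 bp.

64, 55, 14, 11, 8 bp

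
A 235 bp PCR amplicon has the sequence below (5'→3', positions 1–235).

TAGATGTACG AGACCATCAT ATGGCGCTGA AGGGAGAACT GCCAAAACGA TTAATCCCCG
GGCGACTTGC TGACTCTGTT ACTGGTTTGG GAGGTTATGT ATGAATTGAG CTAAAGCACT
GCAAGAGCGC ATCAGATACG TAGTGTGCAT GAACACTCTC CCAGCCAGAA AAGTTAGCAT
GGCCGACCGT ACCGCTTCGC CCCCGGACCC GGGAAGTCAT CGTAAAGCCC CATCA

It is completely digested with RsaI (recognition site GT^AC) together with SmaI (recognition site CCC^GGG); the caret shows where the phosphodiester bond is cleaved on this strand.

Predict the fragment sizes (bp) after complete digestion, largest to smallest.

RsaI sites (GTAC) start at positions 6, 189.
RsaI cuts after base 2 of each site, so after positions 7, 190.
SmaI sites (CCCGGG) start at positions 57, 208.
SmaI cuts after base 3 of each site, so after positions 59, 210.
Combined cut positions: 7, 59, 190, 210.
Linear molecule, 4 cuts → 5 fragments:
  1–7 → 7 bp
  8–59 → 52 bp
  60–190 → 131 bp
  191–210 → 20 bp
  211–235 → 25 bp
Sorted largest to smallest: 131, 52, 25, 20, 7 bp.

131, 52, 25, 20, 7 bp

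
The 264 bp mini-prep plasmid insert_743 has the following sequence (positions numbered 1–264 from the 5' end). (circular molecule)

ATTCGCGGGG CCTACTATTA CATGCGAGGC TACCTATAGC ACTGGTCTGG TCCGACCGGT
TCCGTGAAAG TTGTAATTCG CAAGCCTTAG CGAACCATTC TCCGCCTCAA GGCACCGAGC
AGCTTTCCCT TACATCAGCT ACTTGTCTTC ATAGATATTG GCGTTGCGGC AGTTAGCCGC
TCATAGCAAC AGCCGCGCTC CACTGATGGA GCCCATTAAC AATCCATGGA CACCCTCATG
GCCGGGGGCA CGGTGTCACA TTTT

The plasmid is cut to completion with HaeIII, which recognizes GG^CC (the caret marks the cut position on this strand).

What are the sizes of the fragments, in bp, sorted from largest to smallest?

231, 33 bp

HaeIII sites (GGCC) start at positions 9, 240.
HaeIII cuts after base 2 of each site, so after positions 10, 241.
Circular molecule, 2 cuts → 2 fragments:
  11–241 → 231 bp
  242–264 then 1–10 → 23 + 10 = 33 bp
Sorted largest to smallest: 231, 33 bp.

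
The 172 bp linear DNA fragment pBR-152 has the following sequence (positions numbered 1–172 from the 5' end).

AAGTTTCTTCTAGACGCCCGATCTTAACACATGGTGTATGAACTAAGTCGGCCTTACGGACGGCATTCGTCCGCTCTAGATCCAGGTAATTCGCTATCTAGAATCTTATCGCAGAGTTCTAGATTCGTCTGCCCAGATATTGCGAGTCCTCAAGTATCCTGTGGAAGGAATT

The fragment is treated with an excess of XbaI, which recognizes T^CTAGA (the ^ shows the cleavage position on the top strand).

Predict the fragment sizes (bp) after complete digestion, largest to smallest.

XbaI sites (TCTAGA) start at positions 9, 75, 97, 118.
XbaI cuts after the first base of each site, so after positions 9, 75, 97, 118.
Linear molecule, 4 cuts → 5 fragments:
  1–9 → 9 bp
  10–75 → 66 bp
  76–97 → 22 bp
  98–118 → 21 bp
  119–172 → 54 bp
Sorted largest to smallest: 66, 54, 22, 21, 9 bp.

66, 54, 22, 21, 9 bp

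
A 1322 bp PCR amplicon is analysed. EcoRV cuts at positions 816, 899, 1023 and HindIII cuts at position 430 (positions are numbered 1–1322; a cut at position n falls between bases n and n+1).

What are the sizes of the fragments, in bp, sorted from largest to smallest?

Combined cut positions (sorted): 430, 816, 899, 1023.
Linear molecule, 4 cuts → 5 fragments:
  430 − 0 = 430 bp
  816 − 430 = 386 bp
  899 − 816 = 83 bp
  1023 − 899 = 124 bp
  1322 − 1023 = 299 bp
Sorted largest to smallest: 430, 386, 299, 124, 83 bp.

430, 386, 299, 124, 83 bp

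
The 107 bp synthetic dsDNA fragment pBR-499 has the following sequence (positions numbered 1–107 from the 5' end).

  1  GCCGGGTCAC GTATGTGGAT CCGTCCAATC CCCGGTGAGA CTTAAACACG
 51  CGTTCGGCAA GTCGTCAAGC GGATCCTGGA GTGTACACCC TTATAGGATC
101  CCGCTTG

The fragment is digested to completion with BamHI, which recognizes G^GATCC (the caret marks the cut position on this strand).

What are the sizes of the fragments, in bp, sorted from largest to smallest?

54, 25, 17, 11 bp

BamHI sites (GGATCC) start at positions 17, 71, 96.
BamHI cuts after the first base of each site, so after positions 17, 71, 96.
Linear molecule, 3 cuts → 4 fragments:
  1–17 → 17 bp
  18–71 → 54 bp
  72–96 → 25 bp
  97–107 → 11 bp
Sorted largest to smallest: 54, 25, 17, 11 bp.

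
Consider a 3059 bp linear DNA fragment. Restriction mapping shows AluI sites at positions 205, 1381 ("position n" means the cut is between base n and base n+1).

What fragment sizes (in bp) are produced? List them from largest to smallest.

1678, 1176, 205 bp

Linear molecule, 2 cuts → 3 fragments:
  205 − 0 = 205 bp
  1381 − 205 = 1176 bp
  3059 − 1381 = 1678 bp
Sorted largest to smallest: 1678, 1176, 205 bp.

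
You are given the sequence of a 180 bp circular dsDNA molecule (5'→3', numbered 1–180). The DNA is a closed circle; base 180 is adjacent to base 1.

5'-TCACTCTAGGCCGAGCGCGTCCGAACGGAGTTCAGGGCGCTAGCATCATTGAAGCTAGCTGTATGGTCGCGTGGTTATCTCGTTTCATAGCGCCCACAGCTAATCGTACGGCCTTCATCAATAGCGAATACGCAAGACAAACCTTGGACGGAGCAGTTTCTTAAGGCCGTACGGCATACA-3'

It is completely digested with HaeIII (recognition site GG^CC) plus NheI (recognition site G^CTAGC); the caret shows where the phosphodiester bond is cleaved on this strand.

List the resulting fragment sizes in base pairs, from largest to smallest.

57, 55, 29, 24, 15 bp

HaeIII sites (GGCC) start at positions 9, 110, 165.
HaeIII cuts after base 2 of each site, so after positions 10, 111, 166.
NheI sites (GCTAGC) start at positions 39, 54.
NheI cuts after the first base of each site, so after positions 39, 54.
Combined cut positions: 10, 39, 54, 111, 166.
Circular molecule, 5 cuts → 5 fragments:
  11–39 → 29 bp
  40–54 → 15 bp
  55–111 → 57 bp
  112–166 → 55 bp
  167–180 then 1–10 → 14 + 10 = 24 bp
Sorted largest to smallest: 57, 55, 29, 24, 15 bp.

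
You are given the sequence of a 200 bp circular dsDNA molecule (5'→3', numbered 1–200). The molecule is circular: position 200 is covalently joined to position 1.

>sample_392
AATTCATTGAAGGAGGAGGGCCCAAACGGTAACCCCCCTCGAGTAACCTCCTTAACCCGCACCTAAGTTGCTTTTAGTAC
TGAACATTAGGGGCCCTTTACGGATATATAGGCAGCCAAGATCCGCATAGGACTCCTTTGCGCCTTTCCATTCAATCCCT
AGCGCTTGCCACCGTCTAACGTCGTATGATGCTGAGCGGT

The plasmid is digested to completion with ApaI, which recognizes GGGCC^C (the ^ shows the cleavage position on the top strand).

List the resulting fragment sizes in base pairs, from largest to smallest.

127, 73 bp

ApaI sites (GGGCCC) start at positions 18, 91.
ApaI cuts after base 5 of each site (before the last base), so after positions 22, 95.
Circular molecule, 2 cuts → 2 fragments:
  23–95 → 73 bp
  96–200 then 1–22 → 105 + 22 = 127 bp
Sorted largest to smallest: 127, 73 bp.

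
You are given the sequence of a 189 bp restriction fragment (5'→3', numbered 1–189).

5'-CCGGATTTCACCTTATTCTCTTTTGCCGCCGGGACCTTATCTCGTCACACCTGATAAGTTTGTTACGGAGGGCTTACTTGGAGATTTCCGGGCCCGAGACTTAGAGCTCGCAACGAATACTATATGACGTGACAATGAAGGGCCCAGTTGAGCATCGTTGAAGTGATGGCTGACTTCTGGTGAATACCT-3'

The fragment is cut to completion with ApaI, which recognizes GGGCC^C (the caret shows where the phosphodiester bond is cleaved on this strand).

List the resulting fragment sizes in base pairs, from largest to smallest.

94, 50, 45 bp

ApaI sites (GGGCCC) start at positions 90, 140.
ApaI cuts after base 5 of each site (before the last base), so after positions 94, 144.
Linear molecule, 2 cuts → 3 fragments:
  1–94 → 94 bp
  95–144 → 50 bp
  145–189 → 45 bp
Sorted largest to smallest: 94, 50, 45 bp.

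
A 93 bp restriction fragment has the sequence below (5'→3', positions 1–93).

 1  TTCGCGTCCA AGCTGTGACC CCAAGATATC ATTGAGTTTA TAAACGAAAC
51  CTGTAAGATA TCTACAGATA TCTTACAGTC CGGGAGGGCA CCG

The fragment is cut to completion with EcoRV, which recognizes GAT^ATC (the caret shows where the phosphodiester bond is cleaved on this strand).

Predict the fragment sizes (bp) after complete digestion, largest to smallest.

EcoRV sites (GATATC) start at positions 25, 57, 67.
EcoRV cuts after base 3 of each site, so after positions 27, 59, 69.
Linear molecule, 3 cuts → 4 fragments:
  1–27 → 27 bp
  28–59 → 32 bp
  60–69 → 10 bp
  70–93 → 24 bp
Sorted largest to smallest: 32, 27, 24, 10 bp.

32, 27, 24, 10 bp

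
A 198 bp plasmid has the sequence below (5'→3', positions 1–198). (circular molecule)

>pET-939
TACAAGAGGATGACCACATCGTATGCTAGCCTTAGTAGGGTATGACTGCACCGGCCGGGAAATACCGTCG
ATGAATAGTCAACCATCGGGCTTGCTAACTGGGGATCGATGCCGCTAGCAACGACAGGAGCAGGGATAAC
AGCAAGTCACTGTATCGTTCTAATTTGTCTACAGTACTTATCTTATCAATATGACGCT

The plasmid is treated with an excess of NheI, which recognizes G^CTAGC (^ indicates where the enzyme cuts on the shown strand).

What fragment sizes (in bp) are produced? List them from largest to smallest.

NheI sites (GCTAGC) start at positions 25, 114.
NheI cuts after the first base of each site, so after positions 25, 114.
Circular molecule, 2 cuts → 2 fragments:
  26–114 → 89 bp
  115–198 then 1–25 → 84 + 25 = 109 bp
Sorted largest to smallest: 109, 89 bp.

109, 89 bp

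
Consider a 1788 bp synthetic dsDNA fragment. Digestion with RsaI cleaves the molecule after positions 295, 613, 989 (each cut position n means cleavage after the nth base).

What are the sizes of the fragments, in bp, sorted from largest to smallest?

799, 376, 318, 295 bp

Linear molecule, 3 cuts → 4 fragments:
  295 − 0 = 295 bp
  613 − 295 = 318 bp
  989 − 613 = 376 bp
  1788 − 989 = 799 bp
Sorted largest to smallest: 799, 376, 318, 295 bp.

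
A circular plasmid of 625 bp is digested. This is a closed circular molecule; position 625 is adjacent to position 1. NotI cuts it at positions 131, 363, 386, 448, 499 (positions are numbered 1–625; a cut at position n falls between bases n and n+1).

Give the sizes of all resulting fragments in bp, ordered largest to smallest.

Circular molecule, 5 cuts → 5 fragments:
  363 − 131 = 232 bp
  386 − 363 = 23 bp
  448 − 386 = 62 bp
  499 − 448 = 51 bp
  wrap: 625 − 499 + 131 = 257 bp
Sorted largest to smallest: 257, 232, 62, 51, 23 bp.

257, 232, 62, 51, 23 bp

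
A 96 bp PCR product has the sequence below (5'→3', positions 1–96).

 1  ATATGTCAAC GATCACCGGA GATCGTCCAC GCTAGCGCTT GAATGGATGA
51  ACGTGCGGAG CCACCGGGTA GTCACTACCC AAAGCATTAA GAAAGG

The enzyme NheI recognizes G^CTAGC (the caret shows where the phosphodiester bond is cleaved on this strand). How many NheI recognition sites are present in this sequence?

1

GCTAGC occurs starting at position 31.
NheI cuts at 1 site.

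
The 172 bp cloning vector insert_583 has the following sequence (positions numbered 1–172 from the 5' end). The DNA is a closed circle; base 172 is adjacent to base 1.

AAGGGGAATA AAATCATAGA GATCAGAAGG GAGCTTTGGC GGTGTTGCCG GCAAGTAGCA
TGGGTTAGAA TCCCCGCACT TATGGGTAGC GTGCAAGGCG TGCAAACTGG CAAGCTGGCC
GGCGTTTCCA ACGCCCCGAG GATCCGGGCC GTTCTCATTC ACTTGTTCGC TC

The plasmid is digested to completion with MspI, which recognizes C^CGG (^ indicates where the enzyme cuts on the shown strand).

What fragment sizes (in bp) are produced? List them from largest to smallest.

MspI sites (CCGG) start at positions 48, 119, 144.
MspI cuts after the first base of each site, so after positions 48, 119, 144.
Circular molecule, 3 cuts → 3 fragments:
  49–119 → 71 bp
  120–144 → 25 bp
  145–172 then 1–48 → 28 + 48 = 76 bp
Sorted largest to smallest: 76, 71, 25 bp.

76, 71, 25 bp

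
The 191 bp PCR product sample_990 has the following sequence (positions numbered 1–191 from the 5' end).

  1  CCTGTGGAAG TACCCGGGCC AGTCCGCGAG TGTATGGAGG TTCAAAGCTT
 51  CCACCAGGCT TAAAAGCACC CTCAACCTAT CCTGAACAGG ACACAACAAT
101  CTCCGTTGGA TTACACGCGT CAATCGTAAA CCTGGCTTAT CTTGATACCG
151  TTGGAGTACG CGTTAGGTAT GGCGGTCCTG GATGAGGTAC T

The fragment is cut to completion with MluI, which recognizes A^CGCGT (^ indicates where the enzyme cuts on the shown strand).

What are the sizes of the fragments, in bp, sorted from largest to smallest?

MluI sites (ACGCGT) start at positions 115, 158.
MluI cuts after the first base of each site, so after positions 115, 158.
Linear molecule, 2 cuts → 3 fragments:
  1–115 → 115 bp
  116–158 → 43 bp
  159–191 → 33 bp
Sorted largest to smallest: 115, 43, 33 bp.

115, 43, 33 bp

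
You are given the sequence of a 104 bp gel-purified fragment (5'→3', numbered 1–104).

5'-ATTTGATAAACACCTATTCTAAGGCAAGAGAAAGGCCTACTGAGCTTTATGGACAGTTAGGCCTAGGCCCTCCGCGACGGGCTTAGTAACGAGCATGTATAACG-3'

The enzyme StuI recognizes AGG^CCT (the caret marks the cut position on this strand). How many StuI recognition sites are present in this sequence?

2

AGGCCT occurs starting at positions 33, 59.
StuI cuts at 2 sites.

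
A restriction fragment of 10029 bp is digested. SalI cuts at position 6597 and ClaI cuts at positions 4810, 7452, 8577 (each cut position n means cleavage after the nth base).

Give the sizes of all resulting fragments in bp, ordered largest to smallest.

Combined cut positions (sorted): 4810, 6597, 7452, 8577.
Linear molecule, 4 cuts → 5 fragments:
  4810 − 0 = 4810 bp
  6597 − 4810 = 1787 bp
  7452 − 6597 = 855 bp
  8577 − 7452 = 1125 bp
  10029 − 8577 = 1452 bp
Sorted largest to smallest: 4810, 1787, 1452, 1125, 855 bp.

4810, 1787, 1452, 1125, 855 bp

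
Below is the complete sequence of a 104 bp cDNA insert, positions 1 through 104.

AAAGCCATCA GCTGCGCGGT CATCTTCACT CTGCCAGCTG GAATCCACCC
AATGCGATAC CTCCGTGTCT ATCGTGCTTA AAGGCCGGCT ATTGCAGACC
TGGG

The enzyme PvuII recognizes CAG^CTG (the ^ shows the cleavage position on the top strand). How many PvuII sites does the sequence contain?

CAGCTG occurs starting at positions 9, 35.
PvuII cuts at 2 sites.

2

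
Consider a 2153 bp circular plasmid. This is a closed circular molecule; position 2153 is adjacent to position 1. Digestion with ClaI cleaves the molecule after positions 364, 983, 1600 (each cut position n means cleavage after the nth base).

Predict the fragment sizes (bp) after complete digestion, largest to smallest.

Circular molecule, 3 cuts → 3 fragments:
  983 − 364 = 619 bp
  1600 − 983 = 617 bp
  wrap: 2153 − 1600 + 364 = 917 bp
Sorted largest to smallest: 917, 619, 617 bp.

917, 619, 617 bp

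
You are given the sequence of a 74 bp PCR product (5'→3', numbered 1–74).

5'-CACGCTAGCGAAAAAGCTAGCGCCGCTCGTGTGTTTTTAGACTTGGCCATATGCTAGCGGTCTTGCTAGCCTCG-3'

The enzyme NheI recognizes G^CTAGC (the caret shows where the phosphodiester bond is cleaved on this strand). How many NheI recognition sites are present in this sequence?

GCTAGC occurs starting at positions 4, 16, 53, 65.
NheI cuts at 4 sites.

4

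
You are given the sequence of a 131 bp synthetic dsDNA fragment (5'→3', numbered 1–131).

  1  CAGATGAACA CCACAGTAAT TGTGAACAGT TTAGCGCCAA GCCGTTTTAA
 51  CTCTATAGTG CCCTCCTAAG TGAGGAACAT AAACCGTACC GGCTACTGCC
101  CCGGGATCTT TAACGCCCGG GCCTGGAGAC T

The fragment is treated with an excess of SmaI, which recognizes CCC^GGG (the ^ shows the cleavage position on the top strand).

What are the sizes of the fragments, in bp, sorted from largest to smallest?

SmaI sites (CCCGGG) start at positions 100, 116.
SmaI cuts after base 3 of each site, so after positions 102, 118.
Linear molecule, 2 cuts → 3 fragments:
  1–102 → 102 bp
  103–118 → 16 bp
  119–131 → 13 bp
Sorted largest to smallest: 102, 16, 13 bp.

102, 16, 13 bp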